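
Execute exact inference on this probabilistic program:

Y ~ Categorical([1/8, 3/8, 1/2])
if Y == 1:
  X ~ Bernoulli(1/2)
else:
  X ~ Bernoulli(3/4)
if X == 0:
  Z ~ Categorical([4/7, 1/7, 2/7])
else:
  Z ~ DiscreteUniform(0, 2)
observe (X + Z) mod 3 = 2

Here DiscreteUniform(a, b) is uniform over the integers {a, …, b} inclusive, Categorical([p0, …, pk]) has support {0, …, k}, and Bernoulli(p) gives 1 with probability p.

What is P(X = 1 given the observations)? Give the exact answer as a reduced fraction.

P(X = 1 | obs) = 49/71

Enumerate traces; 6 have nonzero weight after conditioning:
  (Y=0, X=0, Z=2) weight 1/112
  (Y=0, X=1, Z=1) weight 1/32
  (Y=1, X=0, Z=2) weight 3/56
  (Y=1, X=1, Z=1) weight 1/16
  (Y=2, X=0, Z=2) weight 1/28
  (Y=2, X=1, Z=1) weight 1/8
Group by X:
  weight(X=0) = 11/112
  weight(X=1) = 7/32
Total weight = 11/112 + 7/32 = 71/224
P(X=0 | obs) = 11/112 / 71/224 = 22/71
P(X=1 | obs) = 7/32 / 71/224 = 49/71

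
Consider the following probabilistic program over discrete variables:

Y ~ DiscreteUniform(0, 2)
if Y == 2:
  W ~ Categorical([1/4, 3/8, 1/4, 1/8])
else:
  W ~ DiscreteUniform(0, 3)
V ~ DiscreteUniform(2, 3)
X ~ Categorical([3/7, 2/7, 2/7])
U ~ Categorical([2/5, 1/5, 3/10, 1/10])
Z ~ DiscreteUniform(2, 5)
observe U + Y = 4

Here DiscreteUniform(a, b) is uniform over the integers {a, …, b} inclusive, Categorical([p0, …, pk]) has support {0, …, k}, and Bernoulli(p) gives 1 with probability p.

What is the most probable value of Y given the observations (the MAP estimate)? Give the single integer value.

argmax_v P(Y = v | obs) = 2

Enumerate traces; 192 have nonzero weight after conditioning:
  (Y=1, W=0, V=2, X=0, U=3, Z=2) weight 1/2240
  (Y=1, W=0, V=2, X=0, U=3, Z=3) weight 1/2240
  (Y=1, W=0, V=2, X=0, U=3, Z=4) weight 1/2240
  (Y=1, W=0, V=2, X=0, U=3, Z=5) weight 1/2240
  (Y=1, W=0, V=2, X=1, U=3, Z=2) weight 1/3360
  (Y=1, W=0, V=2, X=1, U=3, Z=3) weight 1/3360
  (Y=1, W=0, V=2, X=1, U=3, Z=4) weight 1/3360
  (Y=1, W=0, V=2, X=1, U=3, Z=5) weight 1/3360
  (Y=2, W=0, V=2, X=0, U=2, Z=2) weight 3/2240
  … 183 more
Group by Y:
  weight(Y=1) = 1/30
  weight(Y=2) = 1/10
Total weight = 1/30 + 1/10 = 2/15
P(Y=1 | obs) = 1/30 / 2/15 = 1/4
P(Y=2 | obs) = 1/10 / 2/15 = 3/4
argmax = 2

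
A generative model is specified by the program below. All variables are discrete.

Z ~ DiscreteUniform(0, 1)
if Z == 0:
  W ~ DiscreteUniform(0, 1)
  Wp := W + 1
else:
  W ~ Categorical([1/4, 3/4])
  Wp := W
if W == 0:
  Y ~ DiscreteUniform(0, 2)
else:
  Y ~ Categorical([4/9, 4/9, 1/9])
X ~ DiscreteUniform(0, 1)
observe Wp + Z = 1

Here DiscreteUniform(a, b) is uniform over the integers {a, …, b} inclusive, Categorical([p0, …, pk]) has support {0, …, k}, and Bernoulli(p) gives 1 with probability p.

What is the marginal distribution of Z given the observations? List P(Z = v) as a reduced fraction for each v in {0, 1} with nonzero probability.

Enumerate traces; 12 have nonzero weight after conditioning:
  (Z=0, W=0, Y=0, X=0) weight 1/24
  (Z=0, W=0, Y=0, X=1) weight 1/24
  (Z=0, W=0, Y=1, X=0) weight 1/24
  (Z=0, W=0, Y=1, X=1) weight 1/24
  (Z=0, W=0, Y=2, X=0) weight 1/24
  (Z=0, W=0, Y=2, X=1) weight 1/24
  (Z=1, W=0, Y=0, X=0) weight 1/48
  (Z=1, W=0, Y=0, X=1) weight 1/48
  … 4 more
Group by Z:
  weight(Z=0) = 1/4
  weight(Z=1) = 1/8
Total weight = 1/4 + 1/8 = 3/8
P(Z=0 | obs) = 1/4 / 3/8 = 2/3
P(Z=1 | obs) = 1/8 / 3/8 = 1/3

P(Z=0) = 2/3, P(Z=1) = 1/3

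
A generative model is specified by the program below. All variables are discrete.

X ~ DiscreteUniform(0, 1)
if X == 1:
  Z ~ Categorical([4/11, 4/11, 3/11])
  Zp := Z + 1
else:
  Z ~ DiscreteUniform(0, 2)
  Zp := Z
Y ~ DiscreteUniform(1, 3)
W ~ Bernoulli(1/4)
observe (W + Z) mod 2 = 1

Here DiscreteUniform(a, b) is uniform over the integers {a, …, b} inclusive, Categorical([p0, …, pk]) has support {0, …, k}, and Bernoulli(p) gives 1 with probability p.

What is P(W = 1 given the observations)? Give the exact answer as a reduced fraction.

P(W = 1 | obs) = 43/112

Enumerate traces; 18 have nonzero weight after conditioning:
  (X=0, Z=0, Y=1, W=1) weight 1/72
  (X=0, Z=0, Y=2, W=1) weight 1/72
  (X=0, Z=0, Y=3, W=1) weight 1/72
  (X=0, Z=1, Y=1, W=0) weight 1/24
  (X=0, Z=1, Y=2, W=0) weight 1/24
  (X=0, Z=1, Y=3, W=0) weight 1/24
  (X=0, Z=2, Y=1, W=1) weight 1/72
  (X=0, Z=2, Y=2, W=1) weight 1/72
  … 10 more
Group by W:
  weight(W=0) = 23/88
  weight(W=1) = 43/264
Total weight = 23/88 + 43/264 = 14/33
P(W=0 | obs) = 23/88 / 14/33 = 69/112
P(W=1 | obs) = 43/264 / 14/33 = 43/112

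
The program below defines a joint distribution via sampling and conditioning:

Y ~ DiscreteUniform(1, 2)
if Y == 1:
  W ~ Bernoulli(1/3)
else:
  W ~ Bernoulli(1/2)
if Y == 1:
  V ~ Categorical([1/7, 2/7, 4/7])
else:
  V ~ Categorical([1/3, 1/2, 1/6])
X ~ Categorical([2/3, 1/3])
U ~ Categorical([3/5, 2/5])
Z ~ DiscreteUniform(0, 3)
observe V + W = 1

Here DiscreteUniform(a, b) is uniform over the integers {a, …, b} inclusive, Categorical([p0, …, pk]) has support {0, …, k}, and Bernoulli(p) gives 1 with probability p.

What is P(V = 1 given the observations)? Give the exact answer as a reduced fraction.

Enumerate traces; 64 have nonzero weight after conditioning:
  (Y=1, W=0, V=1, X=0, U=0, Z=0) weight 1/105
  (Y=1, W=0, V=1, X=0, U=0, Z=1) weight 1/105
  (Y=1, W=0, V=1, X=0, U=0, Z=2) weight 1/105
  (Y=1, W=0, V=1, X=0, U=0, Z=3) weight 1/105
  (Y=1, W=0, V=1, X=0, U=1, Z=0) weight 2/315
  (Y=1, W=0, V=1, X=0, U=1, Z=1) weight 2/315
  (Y=1, W=0, V=1, X=0, U=1, Z=2) weight 2/315
  (Y=1, W=0, V=1, X=0, U=1, Z=3) weight 2/315
  (Y=1, W=1, V=0, X=0, U=0, Z=0) weight 1/420
  … 55 more
Group by V:
  weight(V=0) = 3/28
  weight(V=1) = 37/168
Total weight = 3/28 + 37/168 = 55/168
P(V=0 | obs) = 3/28 / 55/168 = 18/55
P(V=1 | obs) = 37/168 / 55/168 = 37/55

P(V = 1 | obs) = 37/55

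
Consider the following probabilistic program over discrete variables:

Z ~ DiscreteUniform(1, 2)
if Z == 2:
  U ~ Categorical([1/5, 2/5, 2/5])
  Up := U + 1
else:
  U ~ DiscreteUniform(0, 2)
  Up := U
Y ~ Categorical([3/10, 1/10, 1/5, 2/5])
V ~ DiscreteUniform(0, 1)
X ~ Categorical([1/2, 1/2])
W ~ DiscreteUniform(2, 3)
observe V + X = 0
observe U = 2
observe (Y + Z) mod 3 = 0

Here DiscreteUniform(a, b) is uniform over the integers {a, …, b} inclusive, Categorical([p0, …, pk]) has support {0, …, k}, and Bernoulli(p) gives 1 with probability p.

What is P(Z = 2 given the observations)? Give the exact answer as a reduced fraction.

Enumerate traces; 4 have nonzero weight after conditioning:
  (Z=1, U=2, Y=2, V=0, X=0, W=2) weight 1/240
  (Z=1, U=2, Y=2, V=0, X=0, W=3) weight 1/240
  (Z=2, U=2, Y=1, V=0, X=0, W=2) weight 1/400
  (Z=2, U=2, Y=1, V=0, X=0, W=3) weight 1/400
Group by Z:
  weight(Z=1) = 1/120
  weight(Z=2) = 1/200
Total weight = 1/120 + 1/200 = 1/75
P(Z=1 | obs) = 1/120 / 1/75 = 5/8
P(Z=2 | obs) = 1/200 / 1/75 = 3/8

P(Z = 2 | obs) = 3/8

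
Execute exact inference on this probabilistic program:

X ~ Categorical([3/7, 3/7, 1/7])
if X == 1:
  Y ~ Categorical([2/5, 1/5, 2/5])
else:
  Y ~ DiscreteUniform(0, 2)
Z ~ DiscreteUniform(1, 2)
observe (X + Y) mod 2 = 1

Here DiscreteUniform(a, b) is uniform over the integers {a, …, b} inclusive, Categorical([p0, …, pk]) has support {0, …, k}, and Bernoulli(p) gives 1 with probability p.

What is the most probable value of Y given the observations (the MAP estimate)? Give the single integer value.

argmax_v P(Y = v | obs) = 1

Enumerate traces; 8 have nonzero weight after conditioning:
  (X=0, Y=1, Z=1) weight 1/14
  (X=0, Y=1, Z=2) weight 1/14
  (X=1, Y=0, Z=1) weight 3/35
  (X=1, Y=0, Z=2) weight 3/35
  (X=1, Y=2, Z=1) weight 3/35
  (X=1, Y=2, Z=2) weight 3/35
  (X=2, Y=1, Z=1) weight 1/42
  (X=2, Y=1, Z=2) weight 1/42
Group by Y:
  weight(Y=0) = 6/35
  weight(Y=1) = 4/21
  weight(Y=2) = 6/35
Total weight = 6/35 + 4/21 + 6/35 = 8/15
P(Y=0 | obs) = 6/35 / 8/15 = 9/28
P(Y=1 | obs) = 4/21 / 8/15 = 5/14
P(Y=2 | obs) = 6/35 / 8/15 = 9/28
argmax = 1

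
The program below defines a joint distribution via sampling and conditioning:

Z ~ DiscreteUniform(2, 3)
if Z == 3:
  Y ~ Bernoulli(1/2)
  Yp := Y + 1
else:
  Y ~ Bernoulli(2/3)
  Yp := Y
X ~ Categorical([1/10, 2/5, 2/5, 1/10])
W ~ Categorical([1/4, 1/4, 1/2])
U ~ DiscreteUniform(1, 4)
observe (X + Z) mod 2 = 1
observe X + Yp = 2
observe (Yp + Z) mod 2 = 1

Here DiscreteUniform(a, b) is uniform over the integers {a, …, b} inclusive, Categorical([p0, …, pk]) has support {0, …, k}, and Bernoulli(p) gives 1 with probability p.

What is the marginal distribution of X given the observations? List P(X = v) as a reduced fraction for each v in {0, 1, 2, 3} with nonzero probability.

Enumerate traces; 24 have nonzero weight after conditioning:
  (Z=2, Y=1, X=1, W=0, U=1) weight 1/120
  (Z=2, Y=1, X=1, W=0, U=2) weight 1/120
  (Z=2, Y=1, X=1, W=0, U=3) weight 1/120
  (Z=2, Y=1, X=1, W=0, U=4) weight 1/120
  (Z=2, Y=1, X=1, W=1, U=1) weight 1/120
  (Z=2, Y=1, X=1, W=1, U=2) weight 1/120
  (Z=2, Y=1, X=1, W=1, U=3) weight 1/120
  (Z=2, Y=1, X=1, W=1, U=4) weight 1/120
  (Z=3, Y=1, X=0, W=0, U=1) weight 1/640
  … 15 more
Group by X:
  weight(X=0) = 1/40
  weight(X=1) = 2/15
Total weight = 1/40 + 2/15 = 19/120
P(X=0 | obs) = 1/40 / 19/120 = 3/19
P(X=1 | obs) = 2/15 / 19/120 = 16/19

P(X=0) = 3/19, P(X=1) = 16/19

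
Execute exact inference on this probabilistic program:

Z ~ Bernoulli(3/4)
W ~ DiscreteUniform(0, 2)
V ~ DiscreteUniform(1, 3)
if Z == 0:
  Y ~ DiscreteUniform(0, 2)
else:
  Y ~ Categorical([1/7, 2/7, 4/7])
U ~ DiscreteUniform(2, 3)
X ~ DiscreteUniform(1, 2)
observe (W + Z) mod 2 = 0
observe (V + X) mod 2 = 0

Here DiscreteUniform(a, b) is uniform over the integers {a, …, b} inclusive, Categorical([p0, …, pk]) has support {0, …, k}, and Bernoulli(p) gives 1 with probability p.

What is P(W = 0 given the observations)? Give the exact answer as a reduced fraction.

P(W = 0 | obs) = 1/5

Enumerate traces; 54 have nonzero weight after conditioning:
  (Z=0, W=0, V=1, Y=0, U=2, X=1) weight 1/432
  (Z=0, W=0, V=1, Y=0, U=3, X=1) weight 1/432
  (Z=0, W=0, V=1, Y=1, U=2, X=1) weight 1/432
  (Z=0, W=0, V=1, Y=1, U=3, X=1) weight 1/432
  (Z=0, W=0, V=1, Y=2, U=2, X=1) weight 1/432
  (Z=0, W=0, V=1, Y=2, U=3, X=1) weight 1/432
  (Z=0, W=0, V=2, Y=0, U=2, X=2) weight 1/432
  (Z=0, W=0, V=2, Y=0, U=3, X=2) weight 1/432
  (Z=0, W=2, V=1, Y=0, U=2, X=1) weight 1/432
  (Z=1, W=1, V=1, Y=0, U=2, X=1) weight 1/336
  … 44 more
Group by W:
  weight(W=0) = 1/24
  weight(W=1) = 1/8
  weight(W=2) = 1/24
Total weight = 1/24 + 1/8 + 1/24 = 5/24
P(W=0 | obs) = 1/24 / 5/24 = 1/5
P(W=1 | obs) = 1/8 / 5/24 = 3/5
P(W=2 | obs) = 1/24 / 5/24 = 1/5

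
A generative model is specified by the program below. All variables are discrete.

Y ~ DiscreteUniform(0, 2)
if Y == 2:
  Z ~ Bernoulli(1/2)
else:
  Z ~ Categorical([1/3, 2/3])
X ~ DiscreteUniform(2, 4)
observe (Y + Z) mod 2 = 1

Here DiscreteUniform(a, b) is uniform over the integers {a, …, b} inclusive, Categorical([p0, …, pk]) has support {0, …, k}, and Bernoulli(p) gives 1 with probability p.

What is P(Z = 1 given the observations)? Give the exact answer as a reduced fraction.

P(Z = 1 | obs) = 7/9

Enumerate traces; 9 have nonzero weight after conditioning:
  (Y=0, Z=1, X=2) weight 2/27
  (Y=0, Z=1, X=3) weight 2/27
  (Y=0, Z=1, X=4) weight 2/27
  (Y=1, Z=0, X=2) weight 1/27
  (Y=1, Z=0, X=3) weight 1/27
  (Y=1, Z=0, X=4) weight 1/27
  (Y=2, Z=1, X=2) weight 1/18
  (Y=2, Z=1, X=3) weight 1/18
  … 1 more
Group by Z:
  weight(Z=0) = 1/9
  weight(Z=1) = 7/18
Total weight = 1/9 + 7/18 = 1/2
P(Z=0 | obs) = 1/9 / 1/2 = 2/9
P(Z=1 | obs) = 7/18 / 1/2 = 7/9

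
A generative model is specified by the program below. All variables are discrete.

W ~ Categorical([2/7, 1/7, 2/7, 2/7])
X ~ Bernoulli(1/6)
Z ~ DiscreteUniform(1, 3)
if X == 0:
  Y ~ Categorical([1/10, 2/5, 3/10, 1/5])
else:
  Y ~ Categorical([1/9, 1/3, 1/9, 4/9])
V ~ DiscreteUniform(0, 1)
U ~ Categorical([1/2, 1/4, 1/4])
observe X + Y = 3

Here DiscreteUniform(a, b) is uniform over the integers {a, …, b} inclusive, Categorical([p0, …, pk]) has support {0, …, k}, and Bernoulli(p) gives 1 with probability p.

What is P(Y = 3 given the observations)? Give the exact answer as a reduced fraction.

Enumerate traces; 144 have nonzero weight after conditioning:
  (W=0, X=0, Z=1, Y=3, V=0, U=0) weight 1/252
  (W=0, X=0, Z=1, Y=3, V=0, U=1) weight 1/504
  (W=0, X=0, Z=1, Y=3, V=0, U=2) weight 1/504
  (W=0, X=0, Z=1, Y=3, V=1, U=0) weight 1/252
  (W=0, X=0, Z=1, Y=3, V=1, U=1) weight 1/504
  (W=0, X=0, Z=1, Y=3, V=1, U=2) weight 1/504
  (W=0, X=0, Z=2, Y=3, V=0, U=0) weight 1/252
  (W=0, X=0, Z=2, Y=3, V=0, U=1) weight 1/504
  (W=0, X=1, Z=1, Y=2, V=0, U=0) weight 1/2268
  … 135 more
Group by Y:
  weight(Y=2) = 1/54
  weight(Y=3) = 1/6
Total weight = 1/54 + 1/6 = 5/27
P(Y=2 | obs) = 1/54 / 5/27 = 1/10
P(Y=3 | obs) = 1/6 / 5/27 = 9/10

P(Y = 3 | obs) = 9/10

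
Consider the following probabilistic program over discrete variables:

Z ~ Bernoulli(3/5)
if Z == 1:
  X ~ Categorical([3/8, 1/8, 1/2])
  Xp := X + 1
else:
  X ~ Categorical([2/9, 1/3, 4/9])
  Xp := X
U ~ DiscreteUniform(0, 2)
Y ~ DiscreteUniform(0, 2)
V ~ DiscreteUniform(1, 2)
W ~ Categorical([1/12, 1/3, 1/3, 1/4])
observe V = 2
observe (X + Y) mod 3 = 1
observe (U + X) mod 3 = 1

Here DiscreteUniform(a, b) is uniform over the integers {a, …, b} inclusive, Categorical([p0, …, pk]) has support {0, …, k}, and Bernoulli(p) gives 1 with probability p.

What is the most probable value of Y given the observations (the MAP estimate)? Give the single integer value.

Enumerate traces; 24 have nonzero weight after conditioning:
  (Z=0, X=0, U=1, Y=1, V=2, W=0) weight 1/2430
  (Z=0, X=0, U=1, Y=1, V=2, W=1) weight 2/1215
  (Z=0, X=0, U=1, Y=1, V=2, W=2) weight 2/1215
  (Z=0, X=0, U=1, Y=1, V=2, W=3) weight 1/810
  (Z=0, X=1, U=0, Y=0, V=2, W=0) weight 1/1620
  (Z=0, X=1, U=0, Y=0, V=2, W=1) weight 1/405
  (Z=0, X=1, U=0, Y=0, V=2, W=2) weight 1/405
  (Z=0, X=1, U=0, Y=0, V=2, W=3) weight 1/540
  (Z=0, X=2, U=2, Y=2, V=2, W=0) weight 1/1215
  … 15 more
Group by Y:
  weight(Y=0) = 5/432
  weight(Y=1) = 113/6480
  weight(Y=2) = 43/1620
Total weight = 5/432 + 113/6480 + 43/1620 = 1/18
P(Y=0 | obs) = 5/432 / 1/18 = 5/24
P(Y=1 | obs) = 113/6480 / 1/18 = 113/360
P(Y=2 | obs) = 43/1620 / 1/18 = 43/90
argmax = 2

argmax_v P(Y = v | obs) = 2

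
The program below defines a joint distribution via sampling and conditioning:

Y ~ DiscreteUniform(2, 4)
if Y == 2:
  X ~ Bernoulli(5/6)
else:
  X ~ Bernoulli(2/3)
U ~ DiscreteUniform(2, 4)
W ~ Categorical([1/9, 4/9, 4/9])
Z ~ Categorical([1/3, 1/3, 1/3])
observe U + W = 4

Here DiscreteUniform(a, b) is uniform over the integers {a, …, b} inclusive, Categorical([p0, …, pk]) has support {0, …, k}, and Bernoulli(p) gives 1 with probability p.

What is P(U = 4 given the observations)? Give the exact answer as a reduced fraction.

Enumerate traces; 54 have nonzero weight after conditioning:
  (Y=2, X=0, U=2, W=2, Z=0) weight 2/729
  (Y=2, X=0, U=2, W=2, Z=1) weight 2/729
  (Y=2, X=0, U=2, W=2, Z=2) weight 2/729
  (Y=2, X=0, U=3, W=1, Z=0) weight 2/729
  (Y=2, X=0, U=3, W=1, Z=1) weight 2/729
  (Y=2, X=0, U=3, W=1, Z=2) weight 2/729
  (Y=2, X=0, U=4, W=0, Z=0) weight 1/1458
  (Y=2, X=0, U=4, W=0, Z=1) weight 1/1458
  … 46 more
Group by U:
  weight(U=2) = 4/27
  weight(U=3) = 4/27
  weight(U=4) = 1/27
Total weight = 4/27 + 4/27 + 1/27 = 1/3
P(U=2 | obs) = 4/27 / 1/3 = 4/9
P(U=3 | obs) = 4/27 / 1/3 = 4/9
P(U=4 | obs) = 1/27 / 1/3 = 1/9

P(U = 4 | obs) = 1/9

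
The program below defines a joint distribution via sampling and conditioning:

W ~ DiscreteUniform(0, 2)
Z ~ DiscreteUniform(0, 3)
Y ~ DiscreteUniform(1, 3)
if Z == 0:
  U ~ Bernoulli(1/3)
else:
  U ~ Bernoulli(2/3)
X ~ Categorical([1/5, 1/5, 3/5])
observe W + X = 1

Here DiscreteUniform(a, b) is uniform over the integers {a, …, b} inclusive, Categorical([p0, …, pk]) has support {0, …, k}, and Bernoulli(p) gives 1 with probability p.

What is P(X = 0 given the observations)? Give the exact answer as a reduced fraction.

P(X = 0 | obs) = 1/2

Enumerate traces; 48 have nonzero weight after conditioning:
  (W=0, Z=0, Y=1, U=0, X=1) weight 1/270
  (W=0, Z=0, Y=1, U=1, X=1) weight 1/540
  (W=0, Z=0, Y=2, U=0, X=1) weight 1/270
  (W=0, Z=0, Y=2, U=1, X=1) weight 1/540
  (W=0, Z=0, Y=3, U=0, X=1) weight 1/270
  (W=0, Z=0, Y=3, U=1, X=1) weight 1/540
  (W=0, Z=1, Y=1, U=0, X=1) weight 1/540
  (W=0, Z=1, Y=1, U=1, X=1) weight 1/270
  (W=1, Z=0, Y=1, U=0, X=0) weight 1/270
  … 39 more
Group by X:
  weight(X=0) = 1/15
  weight(X=1) = 1/15
Total weight = 1/15 + 1/15 = 2/15
P(X=0 | obs) = 1/15 / 2/15 = 1/2
P(X=1 | obs) = 1/15 / 2/15 = 1/2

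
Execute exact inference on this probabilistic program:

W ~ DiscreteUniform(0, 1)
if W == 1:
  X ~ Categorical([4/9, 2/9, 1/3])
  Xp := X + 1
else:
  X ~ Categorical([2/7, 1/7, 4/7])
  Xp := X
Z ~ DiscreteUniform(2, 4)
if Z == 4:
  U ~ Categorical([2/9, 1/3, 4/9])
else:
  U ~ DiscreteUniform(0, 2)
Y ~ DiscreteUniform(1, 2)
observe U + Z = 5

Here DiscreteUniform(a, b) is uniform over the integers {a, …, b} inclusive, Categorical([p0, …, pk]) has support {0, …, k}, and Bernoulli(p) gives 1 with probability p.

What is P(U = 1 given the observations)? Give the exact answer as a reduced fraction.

P(U = 1 | obs) = 1/2

Enumerate traces; 24 have nonzero weight after conditioning:
  (W=0, X=0, Z=3, U=2, Y=1) weight 1/126
  (W=0, X=0, Z=3, U=2, Y=2) weight 1/126
  (W=0, X=0, Z=4, U=1, Y=1) weight 1/126
  (W=0, X=0, Z=4, U=1, Y=2) weight 1/126
  (W=0, X=1, Z=3, U=2, Y=1) weight 1/252
  (W=0, X=1, Z=3, U=2, Y=2) weight 1/252
  (W=0, X=1, Z=4, U=1, Y=1) weight 1/252
  (W=0, X=1, Z=4, U=1, Y=2) weight 1/252
  … 16 more
Group by U:
  weight(U=1) = 1/9
  weight(U=2) = 1/9
Total weight = 1/9 + 1/9 = 2/9
P(U=1 | obs) = 1/9 / 2/9 = 1/2
P(U=2 | obs) = 1/9 / 2/9 = 1/2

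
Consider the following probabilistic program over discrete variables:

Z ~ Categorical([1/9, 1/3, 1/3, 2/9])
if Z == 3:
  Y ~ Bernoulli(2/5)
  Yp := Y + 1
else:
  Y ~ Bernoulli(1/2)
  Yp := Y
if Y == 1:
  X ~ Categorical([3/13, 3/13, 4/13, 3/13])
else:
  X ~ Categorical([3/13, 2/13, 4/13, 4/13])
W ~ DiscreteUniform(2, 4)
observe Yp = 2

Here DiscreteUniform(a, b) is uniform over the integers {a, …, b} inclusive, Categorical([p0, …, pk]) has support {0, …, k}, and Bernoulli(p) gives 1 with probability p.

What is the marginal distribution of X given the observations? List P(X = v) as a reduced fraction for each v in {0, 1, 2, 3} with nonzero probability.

P(X=0) = 3/13, P(X=1) = 3/13, P(X=2) = 4/13, P(X=3) = 3/13

Enumerate traces; 12 have nonzero weight after conditioning:
  (Z=3, Y=1, X=0, W=2) weight 4/585
  (Z=3, Y=1, X=0, W=3) weight 4/585
  (Z=3, Y=1, X=0, W=4) weight 4/585
  (Z=3, Y=1, X=1, W=2) weight 4/585
  (Z=3, Y=1, X=1, W=3) weight 4/585
  (Z=3, Y=1, X=1, W=4) weight 4/585
  (Z=3, Y=1, X=2, W=2) weight 16/1755
  (Z=3, Y=1, X=2, W=3) weight 16/1755
  (Z=3, Y=1, X=3, W=2) weight 4/585
  … 3 more
Group by X:
  weight(X=0) = 4/195
  weight(X=1) = 4/195
  weight(X=2) = 16/585
  weight(X=3) = 4/195
Total weight = 4/195 + 4/195 + 16/585 + 4/195 = 4/45
P(X=0 | obs) = 4/195 / 4/45 = 3/13
P(X=1 | obs) = 4/195 / 4/45 = 3/13
P(X=2 | obs) = 16/585 / 4/45 = 4/13
P(X=3 | obs) = 4/195 / 4/45 = 3/13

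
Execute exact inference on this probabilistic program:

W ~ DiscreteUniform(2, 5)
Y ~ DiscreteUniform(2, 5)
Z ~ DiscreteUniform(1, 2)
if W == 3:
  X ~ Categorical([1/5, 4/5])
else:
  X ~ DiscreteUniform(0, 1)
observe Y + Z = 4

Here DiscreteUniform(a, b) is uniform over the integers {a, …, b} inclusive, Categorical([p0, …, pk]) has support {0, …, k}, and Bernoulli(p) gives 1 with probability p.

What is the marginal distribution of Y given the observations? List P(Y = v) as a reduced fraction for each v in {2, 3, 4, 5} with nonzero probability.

P(Y=2) = 1/2, P(Y=3) = 1/2

Enumerate traces; 16 have nonzero weight after conditioning:
  (W=2, Y=2, Z=2, X=0) weight 1/64
  (W=2, Y=2, Z=2, X=1) weight 1/64
  (W=2, Y=3, Z=1, X=0) weight 1/64
  (W=2, Y=3, Z=1, X=1) weight 1/64
  (W=3, Y=2, Z=2, X=0) weight 1/160
  (W=3, Y=2, Z=2, X=1) weight 1/40
  (W=3, Y=3, Z=1, X=0) weight 1/160
  (W=3, Y=3, Z=1, X=1) weight 1/40
  … 8 more
Group by Y:
  weight(Y=2) = 1/8
  weight(Y=3) = 1/8
Total weight = 1/8 + 1/8 = 1/4
P(Y=2 | obs) = 1/8 / 1/4 = 1/2
P(Y=3 | obs) = 1/8 / 1/4 = 1/2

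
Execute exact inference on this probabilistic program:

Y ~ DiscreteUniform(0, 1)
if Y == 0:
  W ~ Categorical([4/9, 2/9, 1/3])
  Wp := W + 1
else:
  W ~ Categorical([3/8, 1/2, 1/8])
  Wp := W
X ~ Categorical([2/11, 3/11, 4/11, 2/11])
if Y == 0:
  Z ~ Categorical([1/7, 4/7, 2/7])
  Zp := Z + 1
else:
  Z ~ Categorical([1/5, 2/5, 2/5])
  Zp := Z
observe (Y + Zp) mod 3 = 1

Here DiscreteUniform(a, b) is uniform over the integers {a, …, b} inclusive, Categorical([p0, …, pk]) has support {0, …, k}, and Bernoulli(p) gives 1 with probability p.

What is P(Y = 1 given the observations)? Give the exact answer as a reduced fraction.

Enumerate traces; 24 have nonzero weight after conditioning:
  (Y=0, W=0, X=0, Z=0) weight 4/693
  (Y=0, W=0, X=1, Z=0) weight 2/231
  (Y=0, W=0, X=2, Z=0) weight 8/693
  (Y=0, W=0, X=3, Z=0) weight 4/693
  (Y=0, W=1, X=0, Z=0) weight 2/693
  (Y=0, W=1, X=1, Z=0) weight 1/231
  (Y=0, W=1, X=2, Z=0) weight 4/693
  (Y=0, W=1, X=3, Z=0) weight 2/693
  (Y=1, W=0, X=0, Z=0) weight 3/440
  … 15 more
Group by Y:
  weight(Y=0) = 1/14
  weight(Y=1) = 1/10
Total weight = 1/14 + 1/10 = 6/35
P(Y=0 | obs) = 1/14 / 6/35 = 5/12
P(Y=1 | obs) = 1/10 / 6/35 = 7/12

P(Y = 1 | obs) = 7/12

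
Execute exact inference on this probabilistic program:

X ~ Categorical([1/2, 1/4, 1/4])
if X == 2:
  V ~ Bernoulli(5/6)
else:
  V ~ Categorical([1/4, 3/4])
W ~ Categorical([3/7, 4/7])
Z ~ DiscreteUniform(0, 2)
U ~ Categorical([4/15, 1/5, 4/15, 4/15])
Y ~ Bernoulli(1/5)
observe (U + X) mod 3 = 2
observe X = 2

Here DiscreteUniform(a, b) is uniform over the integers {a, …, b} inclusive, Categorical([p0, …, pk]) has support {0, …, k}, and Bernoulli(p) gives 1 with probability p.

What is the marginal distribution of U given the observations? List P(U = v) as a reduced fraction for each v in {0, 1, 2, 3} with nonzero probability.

P(U=0) = 1/2, P(U=3) = 1/2

Enumerate traces; 48 have nonzero weight after conditioning:
  (X=2, V=0, W=0, Z=0, U=0, Y=0) weight 2/1575
  (X=2, V=0, W=0, Z=0, U=0, Y=1) weight 1/3150
  (X=2, V=0, W=0, Z=0, U=3, Y=0) weight 2/1575
  (X=2, V=0, W=0, Z=0, U=3, Y=1) weight 1/3150
  (X=2, V=0, W=0, Z=1, U=0, Y=0) weight 2/1575
  (X=2, V=0, W=0, Z=1, U=0, Y=1) weight 1/3150
  (X=2, V=0, W=0, Z=1, U=3, Y=0) weight 2/1575
  (X=2, V=0, W=0, Z=1, U=3, Y=1) weight 1/3150
  … 40 more
Group by U:
  weight(U=0) = 1/15
  weight(U=3) = 1/15
Total weight = 1/15 + 1/15 = 2/15
P(U=0 | obs) = 1/15 / 2/15 = 1/2
P(U=3 | obs) = 1/15 / 2/15 = 1/2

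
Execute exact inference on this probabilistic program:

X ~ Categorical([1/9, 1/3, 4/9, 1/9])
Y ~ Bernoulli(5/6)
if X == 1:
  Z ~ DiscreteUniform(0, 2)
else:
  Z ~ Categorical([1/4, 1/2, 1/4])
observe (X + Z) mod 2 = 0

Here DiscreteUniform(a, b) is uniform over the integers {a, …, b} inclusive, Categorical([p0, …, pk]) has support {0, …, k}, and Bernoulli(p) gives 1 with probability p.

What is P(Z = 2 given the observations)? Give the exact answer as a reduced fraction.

P(Z = 2 | obs) = 5/16

Enumerate traces; 12 have nonzero weight after conditioning:
  (X=0, Y=0, Z=0) weight 1/216
  (X=0, Y=0, Z=2) weight 1/216
  (X=0, Y=1, Z=0) weight 5/216
  (X=0, Y=1, Z=2) weight 5/216
  (X=1, Y=0, Z=1) weight 1/54
  (X=1, Y=1, Z=1) weight 5/54
  (X=2, Y=0, Z=0) weight 1/54
  (X=2, Y=0, Z=2) weight 1/54
  … 4 more
Group by Z:
  weight(Z=0) = 5/36
  weight(Z=1) = 1/6
  weight(Z=2) = 5/36
Total weight = 5/36 + 1/6 + 5/36 = 4/9
P(Z=0 | obs) = 5/36 / 4/9 = 5/16
P(Z=1 | obs) = 1/6 / 4/9 = 3/8
P(Z=2 | obs) = 5/36 / 4/9 = 5/16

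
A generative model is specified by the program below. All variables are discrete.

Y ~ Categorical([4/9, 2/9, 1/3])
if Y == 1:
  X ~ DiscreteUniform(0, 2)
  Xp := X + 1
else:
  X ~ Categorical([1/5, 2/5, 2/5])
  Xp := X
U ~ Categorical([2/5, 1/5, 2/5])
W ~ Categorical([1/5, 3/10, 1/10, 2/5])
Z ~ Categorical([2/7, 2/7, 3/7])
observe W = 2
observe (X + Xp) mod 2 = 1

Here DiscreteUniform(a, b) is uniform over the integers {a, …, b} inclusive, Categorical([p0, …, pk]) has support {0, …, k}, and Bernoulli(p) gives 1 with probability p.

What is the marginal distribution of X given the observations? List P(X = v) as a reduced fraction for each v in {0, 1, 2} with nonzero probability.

P(X=0) = 1/3, P(X=1) = 1/3, P(X=2) = 1/3

Enumerate traces; 27 have nonzero weight after conditioning:
  (Y=1, X=0, U=0, W=2, Z=0) weight 4/4725
  (Y=1, X=0, U=0, W=2, Z=1) weight 4/4725
  (Y=1, X=0, U=0, W=2, Z=2) weight 2/1575
  (Y=1, X=0, U=1, W=2, Z=0) weight 2/4725
  (Y=1, X=0, U=1, W=2, Z=1) weight 2/4725
  (Y=1, X=0, U=1, W=2, Z=2) weight 1/1575
  (Y=1, X=0, U=2, W=2, Z=0) weight 4/4725
  (Y=1, X=0, U=2, W=2, Z=1) weight 4/4725
  (Y=1, X=1, U=0, W=2, Z=0) weight 4/4725
  (Y=1, X=2, U=0, W=2, Z=0) weight 4/4725
  … 17 more
Group by X:
  weight(X=0) = 1/135
  weight(X=1) = 1/135
  weight(X=2) = 1/135
Total weight = 1/135 + 1/135 + 1/135 = 1/45
P(X=0 | obs) = 1/135 / 1/45 = 1/3
P(X=1 | obs) = 1/135 / 1/45 = 1/3
P(X=2 | obs) = 1/135 / 1/45 = 1/3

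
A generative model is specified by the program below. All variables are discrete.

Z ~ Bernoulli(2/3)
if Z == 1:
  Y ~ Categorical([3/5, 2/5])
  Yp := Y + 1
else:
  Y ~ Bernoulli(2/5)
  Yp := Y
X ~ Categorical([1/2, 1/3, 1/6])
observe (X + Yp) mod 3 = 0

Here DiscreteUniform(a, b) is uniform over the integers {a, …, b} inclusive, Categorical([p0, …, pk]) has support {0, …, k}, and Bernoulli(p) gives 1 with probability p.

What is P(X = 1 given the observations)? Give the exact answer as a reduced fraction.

Enumerate traces; 4 have nonzero weight after conditioning:
  (Z=0, Y=0, X=0) weight 1/10
  (Z=0, Y=1, X=2) weight 1/45
  (Z=1, Y=0, X=2) weight 1/15
  (Z=1, Y=1, X=1) weight 4/45
Group by X:
  weight(X=0) = 1/10
  weight(X=1) = 4/45
  weight(X=2) = 4/45
Total weight = 1/10 + 4/45 + 4/45 = 5/18
P(X=0 | obs) = 1/10 / 5/18 = 9/25
P(X=1 | obs) = 4/45 / 5/18 = 8/25
P(X=2 | obs) = 4/45 / 5/18 = 8/25

P(X = 1 | obs) = 8/25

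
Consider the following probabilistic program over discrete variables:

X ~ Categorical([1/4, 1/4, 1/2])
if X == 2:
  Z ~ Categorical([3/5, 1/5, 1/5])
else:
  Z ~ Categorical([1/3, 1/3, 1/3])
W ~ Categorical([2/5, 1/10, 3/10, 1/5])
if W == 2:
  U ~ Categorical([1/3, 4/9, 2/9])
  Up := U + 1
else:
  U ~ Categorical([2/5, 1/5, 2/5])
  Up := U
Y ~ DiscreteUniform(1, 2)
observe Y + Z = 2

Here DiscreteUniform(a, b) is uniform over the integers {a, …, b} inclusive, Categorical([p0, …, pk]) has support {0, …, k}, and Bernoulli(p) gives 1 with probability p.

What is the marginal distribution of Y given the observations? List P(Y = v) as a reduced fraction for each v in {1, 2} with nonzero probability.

P(Y=1) = 4/11, P(Y=2) = 7/11

Enumerate traces; 72 have nonzero weight after conditioning:
  (X=0, Z=0, W=0, U=0, Y=2) weight 1/150
  (X=0, Z=0, W=0, U=1, Y=2) weight 1/300
  (X=0, Z=0, W=0, U=2, Y=2) weight 1/150
  (X=0, Z=0, W=1, U=0, Y=2) weight 1/600
  (X=0, Z=0, W=1, U=1, Y=2) weight 1/1200
  (X=0, Z=0, W=1, U=2, Y=2) weight 1/600
  (X=0, Z=0, W=2, U=0, Y=2) weight 1/240
  (X=0, Z=0, W=2, U=1, Y=2) weight 1/180
  (X=0, Z=1, W=0, U=0, Y=1) weight 1/150
  … 63 more
Group by Y:
  weight(Y=1) = 2/15
  weight(Y=2) = 7/30
Total weight = 2/15 + 7/30 = 11/30
P(Y=1 | obs) = 2/15 / 11/30 = 4/11
P(Y=2 | obs) = 7/30 / 11/30 = 7/11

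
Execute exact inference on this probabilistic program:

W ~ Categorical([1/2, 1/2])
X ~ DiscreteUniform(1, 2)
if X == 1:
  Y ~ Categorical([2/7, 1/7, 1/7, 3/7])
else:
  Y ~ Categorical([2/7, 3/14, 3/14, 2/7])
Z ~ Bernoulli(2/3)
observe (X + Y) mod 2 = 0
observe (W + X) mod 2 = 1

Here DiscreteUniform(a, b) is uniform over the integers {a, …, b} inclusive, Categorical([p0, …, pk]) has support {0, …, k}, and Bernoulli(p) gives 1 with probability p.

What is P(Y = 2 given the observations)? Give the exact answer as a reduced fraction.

Enumerate traces; 8 have nonzero weight after conditioning:
  (W=0, X=1, Y=1, Z=0) weight 1/84
  (W=0, X=1, Y=1, Z=1) weight 1/42
  (W=0, X=1, Y=3, Z=0) weight 1/28
  (W=0, X=1, Y=3, Z=1) weight 1/14
  (W=1, X=2, Y=0, Z=0) weight 1/42
  (W=1, X=2, Y=0, Z=1) weight 1/21
  (W=1, X=2, Y=2, Z=0) weight 1/56
  (W=1, X=2, Y=2, Z=1) weight 1/28
Group by Y:
  weight(Y=0) = 1/14
  weight(Y=1) = 1/28
  weight(Y=2) = 3/56
  weight(Y=3) = 3/28
Total weight = 1/14 + 1/28 + 3/56 + 3/28 = 15/56
P(Y=0 | obs) = 1/14 / 15/56 = 4/15
P(Y=1 | obs) = 1/28 / 15/56 = 2/15
P(Y=2 | obs) = 3/56 / 15/56 = 1/5
P(Y=3 | obs) = 3/28 / 15/56 = 2/5

P(Y = 2 | obs) = 1/5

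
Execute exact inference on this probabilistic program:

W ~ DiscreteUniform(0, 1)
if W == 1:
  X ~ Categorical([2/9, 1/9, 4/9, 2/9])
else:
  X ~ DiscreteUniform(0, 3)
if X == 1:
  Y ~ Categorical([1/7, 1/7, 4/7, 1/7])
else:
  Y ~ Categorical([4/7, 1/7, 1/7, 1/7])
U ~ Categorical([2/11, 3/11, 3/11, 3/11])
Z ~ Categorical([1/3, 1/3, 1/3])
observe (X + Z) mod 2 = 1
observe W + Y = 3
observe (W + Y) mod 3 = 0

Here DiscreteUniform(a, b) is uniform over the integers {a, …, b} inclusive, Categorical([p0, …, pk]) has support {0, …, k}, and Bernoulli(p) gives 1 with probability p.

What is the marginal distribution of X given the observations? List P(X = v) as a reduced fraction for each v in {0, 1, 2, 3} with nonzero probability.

P(X=0) = 17/126, P(X=1) = 25/63, P(X=2) = 25/126, P(X=3) = 17/63

Enumerate traces; 48 have nonzero weight after conditioning:
  (W=0, X=0, Y=3, U=0, Z=1) weight 1/924
  (W=0, X=0, Y=3, U=1, Z=1) weight 1/616
  (W=0, X=0, Y=3, U=2, Z=1) weight 1/616
  (W=0, X=0, Y=3, U=3, Z=1) weight 1/616
  (W=0, X=1, Y=3, U=0, Z=0) weight 1/924
  (W=0, X=1, Y=3, U=0, Z=2) weight 1/924
  (W=0, X=1, Y=3, U=1, Z=0) weight 1/616
  (W=0, X=1, Y=3, U=1, Z=2) weight 1/616
  (W=0, X=2, Y=3, U=0, Z=1) weight 1/924
  (W=0, X=3, Y=3, U=0, Z=0) weight 1/924
  … 38 more
Group by X:
  weight(X=0) = 17/1512
  weight(X=1) = 25/756
  weight(X=2) = 25/1512
  weight(X=3) = 17/756
Total weight = 17/1512 + 25/756 + 25/1512 + 17/756 = 1/12
P(X=0 | obs) = 17/1512 / 1/12 = 17/126
P(X=1 | obs) = 25/756 / 1/12 = 25/63
P(X=2 | obs) = 25/1512 / 1/12 = 25/126
P(X=3 | obs) = 17/756 / 1/12 = 17/63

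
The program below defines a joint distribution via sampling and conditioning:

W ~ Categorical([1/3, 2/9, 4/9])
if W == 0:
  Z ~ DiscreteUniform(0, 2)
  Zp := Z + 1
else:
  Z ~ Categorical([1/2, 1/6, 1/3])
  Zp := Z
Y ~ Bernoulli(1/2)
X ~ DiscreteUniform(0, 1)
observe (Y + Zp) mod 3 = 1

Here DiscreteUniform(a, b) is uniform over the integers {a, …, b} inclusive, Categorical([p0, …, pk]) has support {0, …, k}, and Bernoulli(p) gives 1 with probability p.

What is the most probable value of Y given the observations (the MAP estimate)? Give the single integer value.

argmax_v P(Y = v | obs) = 1

Enumerate traces; 12 have nonzero weight after conditioning:
  (W=0, Z=0, Y=0, X=0) weight 1/36
  (W=0, Z=0, Y=0, X=1) weight 1/36
  (W=0, Z=2, Y=1, X=0) weight 1/36
  (W=0, Z=2, Y=1, X=1) weight 1/36
  (W=1, Z=0, Y=1, X=0) weight 1/36
  (W=1, Z=0, Y=1, X=1) weight 1/36
  (W=1, Z=1, Y=0, X=0) weight 1/108
  (W=1, Z=1, Y=0, X=1) weight 1/108
  … 4 more
Group by Y:
  weight(Y=0) = 1/9
  weight(Y=1) = 2/9
Total weight = 1/9 + 2/9 = 1/3
P(Y=0 | obs) = 1/9 / 1/3 = 1/3
P(Y=1 | obs) = 2/9 / 1/3 = 2/3
argmax = 1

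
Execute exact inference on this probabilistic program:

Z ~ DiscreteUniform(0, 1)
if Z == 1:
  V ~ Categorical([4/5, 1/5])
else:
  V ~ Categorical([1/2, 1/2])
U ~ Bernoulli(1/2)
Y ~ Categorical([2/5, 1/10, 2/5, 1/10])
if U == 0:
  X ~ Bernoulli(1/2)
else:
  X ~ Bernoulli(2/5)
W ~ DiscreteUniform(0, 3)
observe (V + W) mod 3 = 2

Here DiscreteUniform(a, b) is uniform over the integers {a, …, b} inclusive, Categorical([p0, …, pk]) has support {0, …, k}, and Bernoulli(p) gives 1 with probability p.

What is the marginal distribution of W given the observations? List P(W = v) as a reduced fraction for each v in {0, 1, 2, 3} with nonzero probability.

P(W=1) = 7/20, P(W=2) = 13/20

Enumerate traces; 64 have nonzero weight after conditioning:
  (Z=0, V=0, U=0, Y=0, X=0, W=2) weight 1/160
  (Z=0, V=0, U=0, Y=0, X=1, W=2) weight 1/160
  (Z=0, V=0, U=0, Y=1, X=0, W=2) weight 1/640
  (Z=0, V=0, U=0, Y=1, X=1, W=2) weight 1/640
  (Z=0, V=0, U=0, Y=2, X=0, W=2) weight 1/160
  (Z=0, V=0, U=0, Y=2, X=1, W=2) weight 1/160
  (Z=0, V=0, U=0, Y=3, X=0, W=2) weight 1/640
  (Z=0, V=0, U=0, Y=3, X=1, W=2) weight 1/640
  (Z=0, V=1, U=0, Y=0, X=0, W=1) weight 1/160
  … 55 more
Group by W:
  weight(W=1) = 7/80
  weight(W=2) = 13/80
Total weight = 7/80 + 13/80 = 1/4
P(W=1 | obs) = 7/80 / 1/4 = 7/20
P(W=2 | obs) = 13/80 / 1/4 = 13/20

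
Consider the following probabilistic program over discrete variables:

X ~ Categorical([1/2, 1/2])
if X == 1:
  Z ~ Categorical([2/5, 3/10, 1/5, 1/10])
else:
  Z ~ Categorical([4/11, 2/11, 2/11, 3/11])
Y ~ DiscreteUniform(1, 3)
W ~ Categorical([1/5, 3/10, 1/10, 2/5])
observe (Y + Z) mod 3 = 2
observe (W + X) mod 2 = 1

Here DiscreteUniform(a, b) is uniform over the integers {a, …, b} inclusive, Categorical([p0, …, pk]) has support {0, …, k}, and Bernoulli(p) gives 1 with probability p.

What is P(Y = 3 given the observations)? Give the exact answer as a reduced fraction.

P(Y = 3 | obs) = 103/550

Enumerate traces; 16 have nonzero weight after conditioning:
  (X=0, Z=0, Y=2, W=1) weight 1/55
  (X=0, Z=0, Y=2, W=3) weight 4/165
  (X=0, Z=1, Y=1, W=1) weight 1/110
  (X=0, Z=1, Y=1, W=3) weight 2/165
  (X=0, Z=2, Y=3, W=1) weight 1/110
  (X=0, Z=2, Y=3, W=3) weight 2/165
  (X=0, Z=3, Y=2, W=1) weight 3/220
  (X=0, Z=3, Y=2, W=3) weight 1/55
  … 8 more
Group by Y:
  weight(Y=1) = 239/6600
  weight(Y=2) = 131/1320
  weight(Y=3) = 103/3300
Total weight = 239/6600 + 131/1320 + 103/3300 = 1/6
P(Y=1 | obs) = 239/6600 / 1/6 = 239/1100
P(Y=2 | obs) = 131/1320 / 1/6 = 131/220
P(Y=3 | obs) = 103/3300 / 1/6 = 103/550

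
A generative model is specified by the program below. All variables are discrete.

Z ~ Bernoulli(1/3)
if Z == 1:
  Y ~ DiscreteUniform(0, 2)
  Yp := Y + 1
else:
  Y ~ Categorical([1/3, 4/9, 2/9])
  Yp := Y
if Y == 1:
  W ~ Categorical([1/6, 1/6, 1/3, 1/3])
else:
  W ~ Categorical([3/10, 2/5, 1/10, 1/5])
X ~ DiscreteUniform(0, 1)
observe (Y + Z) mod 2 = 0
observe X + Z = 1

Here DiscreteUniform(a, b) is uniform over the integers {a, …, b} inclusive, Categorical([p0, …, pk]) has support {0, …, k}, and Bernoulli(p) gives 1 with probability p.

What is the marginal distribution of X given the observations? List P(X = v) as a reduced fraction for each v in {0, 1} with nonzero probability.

P(X=0) = 3/13, P(X=1) = 10/13

Enumerate traces; 12 have nonzero weight after conditioning:
  (Z=0, Y=0, W=0, X=1) weight 1/30
  (Z=0, Y=0, W=1, X=1) weight 2/45
  (Z=0, Y=0, W=2, X=1) weight 1/90
  (Z=0, Y=0, W=3, X=1) weight 1/45
  (Z=0, Y=2, W=0, X=1) weight 1/45
  (Z=0, Y=2, W=1, X=1) weight 4/135
  (Z=0, Y=2, W=2, X=1) weight 1/135
  (Z=0, Y=2, W=3, X=1) weight 2/135
  (Z=1, Y=1, W=0, X=0) weight 1/108
  … 3 more
Group by X:
  weight(X=0) = 1/18
  weight(X=1) = 5/27
Total weight = 1/18 + 5/27 = 13/54
P(X=0 | obs) = 1/18 / 13/54 = 3/13
P(X=1 | obs) = 5/27 / 13/54 = 10/13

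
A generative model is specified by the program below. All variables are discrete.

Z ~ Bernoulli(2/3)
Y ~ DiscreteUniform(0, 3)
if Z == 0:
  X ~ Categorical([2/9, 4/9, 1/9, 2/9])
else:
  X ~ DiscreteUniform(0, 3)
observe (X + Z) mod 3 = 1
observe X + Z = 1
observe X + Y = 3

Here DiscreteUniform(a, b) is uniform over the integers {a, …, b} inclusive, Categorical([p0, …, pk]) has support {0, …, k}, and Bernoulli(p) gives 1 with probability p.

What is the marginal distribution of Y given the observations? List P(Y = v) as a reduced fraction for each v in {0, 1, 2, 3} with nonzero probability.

P(Y=2) = 8/17, P(Y=3) = 9/17

Enumerate traces; 2 have nonzero weight after conditioning:
  (Z=0, Y=2, X=1) weight 1/27
  (Z=1, Y=3, X=0) weight 1/24
Group by Y:
  weight(Y=2) = 1/27
  weight(Y=3) = 1/24
Total weight = 1/27 + 1/24 = 17/216
P(Y=2 | obs) = 1/27 / 17/216 = 8/17
P(Y=3 | obs) = 1/24 / 17/216 = 9/17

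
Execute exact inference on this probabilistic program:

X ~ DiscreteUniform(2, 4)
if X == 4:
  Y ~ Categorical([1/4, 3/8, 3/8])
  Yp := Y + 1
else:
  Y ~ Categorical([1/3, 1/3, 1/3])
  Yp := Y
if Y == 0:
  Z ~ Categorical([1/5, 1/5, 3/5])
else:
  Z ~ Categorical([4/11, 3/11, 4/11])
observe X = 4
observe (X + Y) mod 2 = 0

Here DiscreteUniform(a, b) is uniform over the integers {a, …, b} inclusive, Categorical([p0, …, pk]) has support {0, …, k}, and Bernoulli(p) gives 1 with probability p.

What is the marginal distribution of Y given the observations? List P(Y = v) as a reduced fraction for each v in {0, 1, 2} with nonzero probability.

Enumerate traces; 6 have nonzero weight after conditioning:
  (X=4, Y=0, Z=0) weight 1/60
  (X=4, Y=0, Z=1) weight 1/60
  (X=4, Y=0, Z=2) weight 1/20
  (X=4, Y=2, Z=0) weight 1/22
  (X=4, Y=2, Z=1) weight 3/88
  (X=4, Y=2, Z=2) weight 1/22
Group by Y:
  weight(Y=0) = 1/12
  weight(Y=2) = 1/8
Total weight = 1/12 + 1/8 = 5/24
P(Y=0 | obs) = 1/12 / 5/24 = 2/5
P(Y=2 | obs) = 1/8 / 5/24 = 3/5

P(Y=0) = 2/5, P(Y=2) = 3/5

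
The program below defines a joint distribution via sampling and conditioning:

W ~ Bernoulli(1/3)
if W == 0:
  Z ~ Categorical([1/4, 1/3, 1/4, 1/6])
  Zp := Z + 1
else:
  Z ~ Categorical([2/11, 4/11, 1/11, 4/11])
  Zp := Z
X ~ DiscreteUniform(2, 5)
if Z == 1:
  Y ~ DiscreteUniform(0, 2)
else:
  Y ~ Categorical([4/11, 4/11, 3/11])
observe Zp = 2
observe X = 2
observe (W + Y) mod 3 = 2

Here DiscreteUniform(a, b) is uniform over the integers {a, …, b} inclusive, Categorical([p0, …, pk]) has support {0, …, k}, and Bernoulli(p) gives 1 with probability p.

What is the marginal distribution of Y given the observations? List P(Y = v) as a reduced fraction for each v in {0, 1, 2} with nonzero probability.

P(Y=1) = 18/139, P(Y=2) = 121/139

Enumerate traces; 2 have nonzero weight after conditioning:
  (W=0, Z=1, X=2, Y=2) weight 1/54
  (W=1, Z=2, X=2, Y=1) weight 1/363
Group by Y:
  weight(Y=1) = 1/363
  weight(Y=2) = 1/54
Total weight = 1/363 + 1/54 = 139/6534
P(Y=1 | obs) = 1/363 / 139/6534 = 18/139
P(Y=2 | obs) = 1/54 / 139/6534 = 121/139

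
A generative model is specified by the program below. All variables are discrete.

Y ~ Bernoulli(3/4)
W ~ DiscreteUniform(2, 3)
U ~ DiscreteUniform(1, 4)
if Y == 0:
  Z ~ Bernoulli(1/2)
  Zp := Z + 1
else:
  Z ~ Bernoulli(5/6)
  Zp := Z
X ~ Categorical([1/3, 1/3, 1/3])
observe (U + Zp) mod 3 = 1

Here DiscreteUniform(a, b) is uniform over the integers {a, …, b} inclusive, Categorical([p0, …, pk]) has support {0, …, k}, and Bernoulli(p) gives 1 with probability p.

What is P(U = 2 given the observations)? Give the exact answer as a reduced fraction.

P(U = 2 | obs) = 1/9

Enumerate traces; 30 have nonzero weight after conditioning:
  (Y=0, W=2, U=2, Z=1, X=0) weight 1/192
  (Y=0, W=2, U=2, Z=1, X=1) weight 1/192
  (Y=0, W=2, U=2, Z=1, X=2) weight 1/192
  (Y=0, W=2, U=3, Z=0, X=0) weight 1/192
  (Y=0, W=2, U=3, Z=0, X=1) weight 1/192
  (Y=0, W=2, U=3, Z=0, X=2) weight 1/192
  (Y=0, W=3, U=2, Z=1, X=0) weight 1/192
  (Y=0, W=3, U=2, Z=1, X=1) weight 1/192
  (Y=1, W=2, U=1, Z=0, X=0) weight 1/192
  (Y=1, W=2, U=4, Z=0, X=0) weight 1/192
  … 20 more
Group by U:
  weight(U=1) = 1/32
  weight(U=2) = 1/32
  weight(U=3) = 3/16
  weight(U=4) = 1/32
Total weight = 1/32 + 1/32 + 3/16 + 1/32 = 9/32
P(U=1 | obs) = 1/32 / 9/32 = 1/9
P(U=2 | obs) = 1/32 / 9/32 = 1/9
P(U=3 | obs) = 3/16 / 9/32 = 2/3
P(U=4 | obs) = 1/32 / 9/32 = 1/9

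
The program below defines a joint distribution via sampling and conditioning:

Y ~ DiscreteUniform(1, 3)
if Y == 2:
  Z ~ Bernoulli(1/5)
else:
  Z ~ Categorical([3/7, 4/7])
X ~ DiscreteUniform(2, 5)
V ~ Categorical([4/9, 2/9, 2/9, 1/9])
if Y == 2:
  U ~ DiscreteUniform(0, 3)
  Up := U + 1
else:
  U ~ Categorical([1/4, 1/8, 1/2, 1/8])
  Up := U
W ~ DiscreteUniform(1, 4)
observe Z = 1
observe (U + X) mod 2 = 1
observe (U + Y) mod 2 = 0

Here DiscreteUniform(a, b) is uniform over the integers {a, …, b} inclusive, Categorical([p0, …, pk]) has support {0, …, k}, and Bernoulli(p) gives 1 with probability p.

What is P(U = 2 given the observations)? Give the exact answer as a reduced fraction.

P(U = 2 | obs) = 7/54

Enumerate traces; 192 have nonzero weight after conditioning:
  (Y=1, Z=1, X=2, V=0, U=1, W=1) weight 1/1512
  (Y=1, Z=1, X=2, V=0, U=1, W=2) weight 1/1512
  (Y=1, Z=1, X=2, V=0, U=1, W=3) weight 1/1512
  (Y=1, Z=1, X=2, V=0, U=1, W=4) weight 1/1512
  (Y=1, Z=1, X=2, V=0, U=3, W=1) weight 1/1512
  (Y=1, Z=1, X=2, V=0, U=3, W=2) weight 1/1512
  (Y=1, Z=1, X=2, V=0, U=3, W=3) weight 1/1512
  (Y=1, Z=1, X=2, V=0, U=3, W=4) weight 1/1512
  (Y=2, Z=1, X=3, V=0, U=0, W=1) weight 1/2160
  (Y=2, Z=1, X=3, V=0, U=2, W=1) weight 1/2160
  … 182 more
Group by U:
  weight(U=0) = 1/120
  weight(U=1) = 1/42
  weight(U=2) = 1/120
  weight(U=3) = 1/42
Total weight = 1/120 + 1/42 + 1/120 + 1/42 = 9/140
P(U=0 | obs) = 1/120 / 9/140 = 7/54
P(U=1 | obs) = 1/42 / 9/140 = 10/27
P(U=2 | obs) = 1/120 / 9/140 = 7/54
P(U=3 | obs) = 1/42 / 9/140 = 10/27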